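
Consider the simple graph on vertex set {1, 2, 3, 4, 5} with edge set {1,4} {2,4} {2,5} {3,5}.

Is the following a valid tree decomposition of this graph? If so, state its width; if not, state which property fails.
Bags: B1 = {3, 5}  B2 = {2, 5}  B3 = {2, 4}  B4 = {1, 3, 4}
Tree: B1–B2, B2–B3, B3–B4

No — bags containing vertex 3 are not connected in the tree.

A tree decomposition must satisfy three properties: every vertex lies in some bag; for every edge, both endpoints lie together in some bag; and for every vertex, the bags containing it form a connected subtree. Here bags containing vertex 3 are not connected in the tree, so the decomposition is invalid.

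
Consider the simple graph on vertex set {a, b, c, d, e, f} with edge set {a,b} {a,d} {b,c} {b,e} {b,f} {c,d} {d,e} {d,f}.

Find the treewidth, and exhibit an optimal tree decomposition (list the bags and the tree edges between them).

Treewidth 2.
One optimal decomposition is:
Bags: B1 = {b, d, f}  B2 = {a, b, d}  B3 = {b, c, d}  B4 = {b, d, e}
Tree: B1–B2, B2–B3, B3–B4

Each bag holds 3 vertices, so the decomposition has width 2, which upper-bounds the treewidth. The edges d–f–b–a–d form a cycle, so G is not a tree and its treewidth is at least 2. Therefore the treewidth is 2.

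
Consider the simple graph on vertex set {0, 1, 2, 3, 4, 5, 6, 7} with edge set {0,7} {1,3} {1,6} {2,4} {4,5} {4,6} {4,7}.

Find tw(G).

A width-1 tree decomposition is:
Bags: B1 = {4, 5}  B2 = {4, 6}  B3 = {2, 4}  B4 = {4, 7}  B5 = {1, 6}  B6 = {0, 7}  B7 = {1, 3}
Tree: B1–B2, B1–B3, B2–B4, B2–B5, B4–B6, B5–B7
The largest bag has 2 vertices, giving width 1; this decomposition certifies tw(G) ≤ 1. Any graph with an edge has treewidth ≥ 1, and G has the edge 4–5. The upper and lower bounds meet at 1, so that is the treewidth.

1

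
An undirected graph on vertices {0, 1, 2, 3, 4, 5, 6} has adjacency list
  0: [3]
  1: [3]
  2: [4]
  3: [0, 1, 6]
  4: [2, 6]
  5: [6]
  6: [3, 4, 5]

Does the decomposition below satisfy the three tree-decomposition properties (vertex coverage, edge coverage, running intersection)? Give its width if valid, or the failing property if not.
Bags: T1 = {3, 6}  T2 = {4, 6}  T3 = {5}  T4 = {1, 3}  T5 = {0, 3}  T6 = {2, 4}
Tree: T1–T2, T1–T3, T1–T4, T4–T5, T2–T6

No — edge (6,5) lies in no bag.

A tree decomposition must satisfy three properties: every vertex lies in some bag; for every edge, both endpoints lie together in some bag; and for every vertex, the bags containing it form a connected subtree. Here edge (6,5) lies in no bag, so the decomposition is invalid.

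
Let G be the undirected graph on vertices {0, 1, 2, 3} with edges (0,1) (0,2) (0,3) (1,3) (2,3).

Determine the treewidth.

A width-2 tree decomposition is:
Bags: B1 = {0, 1, 3}  B2 = {0, 2, 3}
Tree: B1–B2
Each bag holds 3 vertices, so the decomposition has width 2, which upper-bounds the treewidth. On the other hand G contains the 3-clique {0, 1, 3}. A clique must lie in a single bag of any decomposition, so no decomposition can have width below 2. Hence tw(G) = 2 exactly.

2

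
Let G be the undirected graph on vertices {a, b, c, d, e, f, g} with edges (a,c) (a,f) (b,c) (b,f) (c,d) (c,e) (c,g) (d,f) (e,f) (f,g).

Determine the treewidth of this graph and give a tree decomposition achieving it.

Every bag has size at most 3, so the width is 3 − 1 = 2 and tw(G) ≤ 2. For the lower bound, G contains the cycle c–g–f–a–c, so G is not a forest; only forests have treewidth ≤ 1, hence tw(G) ≥ 2. Therefore the treewidth is 2.

Treewidth 2.
One such decomposition:
Bags: B1 = {c, f, g}  B2 = {a, c, f}  B3 = {b, c, f}  B4 = {c, d, f}  B5 = {c, e, f}
Tree: B1–B2, B2–B3, B3–B4, B4–B5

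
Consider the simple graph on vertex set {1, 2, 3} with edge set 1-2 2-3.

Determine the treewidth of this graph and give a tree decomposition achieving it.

Each bag holds 2 vertices, so the decomposition has width 1, which upper-bounds the treewidth. Any graph with an edge has treewidth ≥ 1, and G has the edge 3–2. Therefore the treewidth is 1.

Treewidth 1.
Bags: B1 = {2, 3}  B2 = {1, 2}
Tree: B1–B2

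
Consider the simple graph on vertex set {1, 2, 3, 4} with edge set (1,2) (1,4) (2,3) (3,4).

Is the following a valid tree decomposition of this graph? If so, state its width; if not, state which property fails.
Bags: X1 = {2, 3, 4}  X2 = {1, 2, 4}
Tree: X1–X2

Vertex coverage: the bags together contain {1, 2, 3, 4}, the full vertex set. Edge coverage: each edge of G has both endpoints in at least one bag. Running intersection: for every vertex, the bags containing it form a connected subtree. All three properties hold, so this is a valid tree decomposition of width max|bag| − 1 = 2, and hence tw(G) ≤ 2.

Yes; width 2.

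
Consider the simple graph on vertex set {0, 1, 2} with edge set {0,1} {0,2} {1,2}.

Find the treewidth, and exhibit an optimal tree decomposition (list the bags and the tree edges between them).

Treewidth 2.
Bags: B1 = {0, 1, 2}
Tree: (single bag)

With just one bag of size 3, the width is 3 − 1 = 2, so tw(G) ≤ 2. For the lower bound, the 3 vertices {0, 1, 2} are pairwise adjacent, and any tree decomposition puts a clique entirely inside one bag — forcing width ≥ 2. Therefore the treewidth is 2.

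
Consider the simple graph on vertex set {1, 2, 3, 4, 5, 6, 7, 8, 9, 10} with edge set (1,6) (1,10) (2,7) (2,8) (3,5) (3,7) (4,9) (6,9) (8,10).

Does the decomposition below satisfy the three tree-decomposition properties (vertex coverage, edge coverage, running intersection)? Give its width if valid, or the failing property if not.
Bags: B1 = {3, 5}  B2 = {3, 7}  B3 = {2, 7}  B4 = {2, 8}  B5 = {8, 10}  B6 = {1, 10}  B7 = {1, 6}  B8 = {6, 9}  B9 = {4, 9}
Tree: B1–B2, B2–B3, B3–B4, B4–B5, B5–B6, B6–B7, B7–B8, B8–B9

Yes; width 1.

Every vertex of G appears in some bag (union = {1, 2, 3, 4, 5, 6, 7, 8, 9, 10}); every edge is covered by a bag; and for each vertex v the set of bags containing v is connected in the bag tree. The decomposition is therefore valid. The largest bag has 2 vertices, so the width is 1.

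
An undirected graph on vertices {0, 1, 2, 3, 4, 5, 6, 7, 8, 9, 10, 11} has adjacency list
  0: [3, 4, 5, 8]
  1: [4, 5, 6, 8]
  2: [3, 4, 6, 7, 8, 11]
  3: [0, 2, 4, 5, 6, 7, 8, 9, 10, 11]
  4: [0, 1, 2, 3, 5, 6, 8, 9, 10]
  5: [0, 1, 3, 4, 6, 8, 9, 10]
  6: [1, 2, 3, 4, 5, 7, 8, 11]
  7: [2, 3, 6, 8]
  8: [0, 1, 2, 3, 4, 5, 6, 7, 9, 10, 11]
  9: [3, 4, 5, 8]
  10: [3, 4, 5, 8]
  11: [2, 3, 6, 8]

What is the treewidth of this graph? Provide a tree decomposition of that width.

Treewidth 4.
One such decomposition:
Bags: B1 = {1, 4, 5, 6, 8}  B2 = {3, 4, 5, 6, 8}  B3 = {0, 3, 4, 5, 8}  B4 = {3, 4, 5, 8, 9}  B5 = {2, 3, 4, 6, 8}  B6 = {3, 4, 5, 8, 10}  B7 = {2, 3, 6, 7, 8}  B8 = {2, 3, 6, 8, 11}
Tree: B1–B2, B2–B3, B3–B4, B2–B5, B2–B6, B5–B7, B7–B8

The largest bag has 5 vertices, giving width 4; this decomposition certifies tw(G) ≤ 4. Conversely, {1, 4, 5, 6, 8} is a clique of size 5, and the vertices of any clique must share a bag in every tree decomposition; so some bag has ≥ 5 vertices and tw(G) ≥ 4. The upper and lower bounds meet at 4, so that is the treewidth.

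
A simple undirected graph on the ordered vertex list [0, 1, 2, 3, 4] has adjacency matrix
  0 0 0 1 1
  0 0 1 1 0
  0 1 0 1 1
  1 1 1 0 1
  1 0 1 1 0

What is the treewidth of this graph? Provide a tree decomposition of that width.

Treewidth 2.
One optimal decomposition is:
Bags: B1 = {1, 2, 3}  B2 = {2, 3, 4}  B3 = {0, 3, 4}
Tree: B1–B2, B2–B3

Every bag has size at most 3, so the width is 3 − 1 = 2 and tw(G) ≤ 2. Conversely, {0, 3, 4} is a clique of size 3, and the vertices of any clique must share a bag in every tree decomposition; so some bag has ≥ 3 vertices and tw(G) ≥ 2. The upper and lower bounds meet at 2, so that is the treewidth.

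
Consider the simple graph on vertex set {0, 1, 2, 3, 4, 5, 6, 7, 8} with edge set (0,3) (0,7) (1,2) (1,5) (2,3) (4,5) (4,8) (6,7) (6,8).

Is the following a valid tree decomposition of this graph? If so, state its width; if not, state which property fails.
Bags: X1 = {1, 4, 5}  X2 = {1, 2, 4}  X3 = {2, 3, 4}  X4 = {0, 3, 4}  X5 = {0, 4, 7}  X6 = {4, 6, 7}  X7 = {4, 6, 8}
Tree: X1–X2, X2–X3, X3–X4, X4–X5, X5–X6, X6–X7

Every vertex of G appears in some bag (union = {0, 1, 2, 3, 4, 5, 6, 7, 8}); every edge is covered by a bag; and for each vertex v the set of bags containing v is connected in the bag tree. The decomposition is therefore valid. The largest bag has 3 vertices, so the width is 2.

Yes; width 2.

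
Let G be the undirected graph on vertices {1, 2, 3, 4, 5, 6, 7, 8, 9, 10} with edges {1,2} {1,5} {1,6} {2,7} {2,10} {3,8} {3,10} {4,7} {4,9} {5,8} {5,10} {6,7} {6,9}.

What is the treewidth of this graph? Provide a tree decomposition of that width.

Treewidth 2.
Bags: B1 = {3, 8, 10}  B2 = {5, 8, 10}  B3 = {2, 5, 10}  B4 = {1, 2, 5}  B5 = {1, 2, 7}  B6 = {1, 6, 7}  B7 = {4, 6, 7}  B8 = {4, 6, 9}
Tree: B1–B2, B2–B3, B3–B4, B4–B5, B5–B6, B6–B7, B7–B8

Each bag holds 3 vertices, so the decomposition has width 2, which upper-bounds the treewidth. For the lower bound, G contains the cycle 3–8–5–10–3, so G is not a forest; only forests have treewidth ≤ 1, hence tw(G) ≥ 2. Therefore the treewidth is 2.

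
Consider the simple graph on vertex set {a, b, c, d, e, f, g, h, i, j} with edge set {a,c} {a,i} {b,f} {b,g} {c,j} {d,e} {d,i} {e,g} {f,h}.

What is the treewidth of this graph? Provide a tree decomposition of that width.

Treewidth 1.
One such decomposition:
Bags: B1 = {c, j}  B2 = {a, c}  B3 = {a, i}  B4 = {d, i}  B5 = {d, e}  B6 = {e, g}  B7 = {b, g}  B8 = {b, f}  B9 = {f, h}
Tree: B1–B2, B2–B3, B3–B4, B4–B5, B5–B6, B6–B7, B7–B8, B8–B9

The largest bag has 2 vertices, giving width 1; this decomposition certifies tw(G) ≤ 1. Since G has at least one edge (e.g. j–c), it is not an edgeless graph, so tw(G) ≥ 1. Combining the bounds, tw(G) = 1.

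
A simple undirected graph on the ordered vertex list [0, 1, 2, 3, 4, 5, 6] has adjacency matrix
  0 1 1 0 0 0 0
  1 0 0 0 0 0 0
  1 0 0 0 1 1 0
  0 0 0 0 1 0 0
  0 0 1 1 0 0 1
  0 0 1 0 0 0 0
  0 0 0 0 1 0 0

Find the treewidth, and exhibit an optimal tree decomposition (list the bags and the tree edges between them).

Every bag has size at most 2, so the width is 2 − 1 = 1 and tw(G) ≤ 1. Since G has at least one edge (e.g. 2–4), it is not an edgeless graph, so tw(G) ≥ 1. Therefore the treewidth is 1.

Treewidth 1.
One such decomposition:
Bags: B1 = {2, 4}  B2 = {0, 2}  B3 = {2, 5}  B4 = {4, 6}  B5 = {3, 4}  B6 = {0, 1}
Tree: B1–B2, B2–B3, B1–B4, B1–B5, B2–B6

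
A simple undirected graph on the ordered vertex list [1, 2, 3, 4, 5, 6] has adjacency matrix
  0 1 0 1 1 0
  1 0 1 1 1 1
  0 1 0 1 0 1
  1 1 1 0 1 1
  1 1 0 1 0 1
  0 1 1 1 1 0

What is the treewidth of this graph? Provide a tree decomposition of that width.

Every bag has size at most 4, so the width is 4 − 1 = 3 and tw(G) ≤ 3. For the lower bound, the 4 vertices {2, 3, 4, 6} are pairwise adjacent, and any tree decomposition puts a clique entirely inside one bag — forcing width ≥ 3. Combining the bounds, tw(G) = 3.

Treewidth 3.
One such decomposition:
Bags: B1 = {2, 4, 5, 6}  B2 = {1, 2, 4, 5}  B3 = {2, 3, 4, 6}
Tree: B1–B2, B1–B3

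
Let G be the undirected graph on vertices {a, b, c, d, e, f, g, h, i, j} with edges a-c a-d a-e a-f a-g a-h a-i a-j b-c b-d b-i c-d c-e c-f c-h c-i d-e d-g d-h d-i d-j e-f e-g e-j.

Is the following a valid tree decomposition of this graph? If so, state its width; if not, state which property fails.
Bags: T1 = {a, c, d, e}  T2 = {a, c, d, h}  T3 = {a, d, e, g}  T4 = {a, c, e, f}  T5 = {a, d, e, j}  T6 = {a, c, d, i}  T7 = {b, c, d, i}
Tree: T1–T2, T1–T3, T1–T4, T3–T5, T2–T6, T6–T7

Yes; width 3.

Checking the three conditions: (i) the bags cover all of {a, b, c, d, e, f, g, h, i, j}; (ii) for each edge, some bag contains both endpoints; (iii) the bags containing any fixed vertex form a subtree. All hold, so the decomposition is valid with width 4 − 1 = 3.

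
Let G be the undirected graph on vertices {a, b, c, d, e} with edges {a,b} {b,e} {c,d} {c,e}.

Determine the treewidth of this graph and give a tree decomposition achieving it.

Treewidth 1.
One optimal decomposition is:
Bags: B1 = {c, e}  B2 = {c, d}  B3 = {b, e}  B4 = {a, b}
Tree: B1–B2, B1–B3, B3–B4

Every bag has size at most 2, so the width is 2 − 1 = 1 and tw(G) ≤ 1. G has an edge, so its treewidth is at least 1. The upper and lower bounds meet at 1, so that is the treewidth.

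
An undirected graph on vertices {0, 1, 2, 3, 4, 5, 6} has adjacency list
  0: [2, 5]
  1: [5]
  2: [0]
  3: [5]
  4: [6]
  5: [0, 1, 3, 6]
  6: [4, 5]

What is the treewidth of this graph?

1

A width-1 tree decomposition is:
Bags: B1 = {5, 6}  B2 = {0, 5}  B3 = {1, 5}  B4 = {0, 2}  B5 = {4, 6}  B6 = {3, 5}
Tree: B1–B2, B2–B3, B2–B4, B1–B5, B2–B6
Every bag has size at most 2, so the width is 2 − 1 = 1 and tw(G) ≤ 1. Any graph with an edge has treewidth ≥ 1, and G has the edge 5–6. The upper and lower bounds meet at 1, so that is the treewidth.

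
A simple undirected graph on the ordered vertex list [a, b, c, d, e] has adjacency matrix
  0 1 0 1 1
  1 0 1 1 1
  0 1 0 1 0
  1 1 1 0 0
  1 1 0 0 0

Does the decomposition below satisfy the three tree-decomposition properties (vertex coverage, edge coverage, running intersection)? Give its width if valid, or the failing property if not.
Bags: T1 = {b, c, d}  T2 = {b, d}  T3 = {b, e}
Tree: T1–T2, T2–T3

A tree decomposition must satisfy three properties: every vertex lies in some bag; for every edge, both endpoints lie together in some bag; and for every vertex, the bags containing it form a connected subtree. Here vertex a appears in no bag, so the decomposition is invalid.

No — vertex a appears in no bag.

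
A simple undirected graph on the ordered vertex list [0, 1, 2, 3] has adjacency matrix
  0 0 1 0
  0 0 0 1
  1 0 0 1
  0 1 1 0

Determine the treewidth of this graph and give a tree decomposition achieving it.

Every bag has size at most 2, so the width is 2 − 1 = 1 and tw(G) ≤ 1. G has an edge, so its treewidth is at least 1. Hence tw(G) = 1 exactly.

Treewidth 1.
One such decomposition:
Bags: B1 = {2, 3}  B2 = {1, 3}  B3 = {0, 2}
Tree: B1–B2, B1–B3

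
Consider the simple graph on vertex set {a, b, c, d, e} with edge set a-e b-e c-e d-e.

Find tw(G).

A width-1 tree decomposition is:
Bags: B1 = {c, e}  B2 = {d, e}  B3 = {b, e}  B4 = {a, e}
Tree: B1–B2, B2–B3, B3–B4
The largest bag has 2 vertices, giving width 1; this decomposition certifies tw(G) ≤ 1. G has an edge, so its treewidth is at least 1. Therefore the treewidth is 1.

1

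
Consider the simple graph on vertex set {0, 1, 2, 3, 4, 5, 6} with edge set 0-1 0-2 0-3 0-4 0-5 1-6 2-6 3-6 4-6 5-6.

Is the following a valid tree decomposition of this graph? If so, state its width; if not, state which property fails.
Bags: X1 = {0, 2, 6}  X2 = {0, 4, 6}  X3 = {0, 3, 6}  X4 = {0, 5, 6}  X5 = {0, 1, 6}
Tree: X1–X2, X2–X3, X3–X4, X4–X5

Yes; width 2.

Every vertex of G appears in some bag (union = {0, 1, 2, 3, 4, 5, 6}); every edge is covered by a bag; and for each vertex v the set of bags containing v is connected in the bag tree. The decomposition is therefore valid. The largest bag has 3 vertices, so the width is 2.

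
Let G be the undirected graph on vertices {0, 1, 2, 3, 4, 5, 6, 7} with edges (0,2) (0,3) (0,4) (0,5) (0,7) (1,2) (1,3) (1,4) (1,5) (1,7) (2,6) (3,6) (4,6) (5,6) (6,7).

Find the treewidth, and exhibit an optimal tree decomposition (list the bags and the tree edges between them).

Each bag holds 4 vertices, so the decomposition has width 3, which upper-bounds the treewidth. For the lower bound: the 4 vertex sets {3,6}, {1,2}, {0}, {4} are disjoint, each induces a connected subgraph, and every pair is joined by at least one edge of G. Contracting each set to a single vertex therefore yields K_{4} as a minor, and since treewidth is minor-monotone, tw(G) ≥ tw(K_{4}) = 3. Therefore the treewidth is 3.

Treewidth 3.
One such decomposition:
Bags: B1 = {0, 1, 3, 6}  B2 = {0, 1, 2, 6}  B3 = {0, 1, 4, 6}  B4 = {0, 1, 6, 7}  B5 = {0, 1, 5, 6}
Tree: B1–B2, B2–B3, B3–B4, B4–B5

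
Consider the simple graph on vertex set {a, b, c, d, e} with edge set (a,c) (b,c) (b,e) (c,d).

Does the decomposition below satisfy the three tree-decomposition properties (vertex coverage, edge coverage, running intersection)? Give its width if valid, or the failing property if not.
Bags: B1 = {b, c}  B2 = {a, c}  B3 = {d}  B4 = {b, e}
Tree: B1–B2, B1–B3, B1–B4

A tree decomposition must satisfy three properties: every vertex lies in some bag; for every edge, both endpoints lie together in some bag; and for every vertex, the bags containing it form a connected subtree. Here edge (c,d) lies in no bag, so the decomposition is invalid.

No — edge (c,d) lies in no bag.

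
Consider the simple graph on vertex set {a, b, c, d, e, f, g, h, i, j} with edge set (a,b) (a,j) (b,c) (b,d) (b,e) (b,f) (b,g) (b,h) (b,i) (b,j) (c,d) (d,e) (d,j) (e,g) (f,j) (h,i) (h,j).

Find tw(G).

2

A width-2 tree decomposition is:
Bags: B1 = {b, h, j}  B2 = {b, h, i}  B3 = {b, d, j}  B4 = {b, f, j}  B5 = {b, c, d}  B6 = {b, d, e}  B7 = {b, e, g}  B8 = {a, b, j}
Tree: B1–B2, B1–B3, B1–B4, B3–B5, B5–B6, B6–B7, B1–B8
Each bag holds 3 vertices, so the decomposition has width 2, which upper-bounds the treewidth. On the other hand G contains the 3-clique {b, e, g}. A clique must lie in a single bag of any decomposition, so no decomposition can have width below 2. Therefore the treewidth is 2.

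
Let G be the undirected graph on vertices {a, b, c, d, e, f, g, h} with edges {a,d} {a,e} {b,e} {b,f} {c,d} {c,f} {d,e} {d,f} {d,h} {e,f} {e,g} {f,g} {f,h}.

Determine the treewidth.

A width-2 tree decomposition is:
Bags: B1 = {d, f, h}  B2 = {d, e, f}  B3 = {b, e, f}  B4 = {c, d, f}  B5 = {a, d, e}  B6 = {e, f, g}
Tree: B1–B2, B2–B3, B1–B4, B2–B5, B3–B6
The largest bag has 3 vertices, giving width 2; this decomposition certifies tw(G) ≤ 2. For the lower bound, the 3 vertices {a, d, e} are pairwise adjacent, and any tree decomposition puts a clique entirely inside one bag — forcing width ≥ 2. The upper and lower bounds meet at 2, so that is the treewidth.

2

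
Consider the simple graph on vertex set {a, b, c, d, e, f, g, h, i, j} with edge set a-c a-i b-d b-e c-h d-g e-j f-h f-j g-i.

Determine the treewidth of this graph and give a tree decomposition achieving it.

Each bag holds 3 vertices, so the decomposition has width 2, which upper-bounds the treewidth. The edges b–d–g–i–a–c–h–f–j–e–b form a cycle, so G is not a tree and its treewidth is at least 2. Combining the bounds, tw(G) = 2.

Treewidth 2.
One optimal decomposition is:
Bags: B1 = {b, d, g}  B2 = {b, g, i}  B3 = {a, b, i}  B4 = {a, b, c}  B5 = {b, c, h}  B6 = {b, f, h}  B7 = {b, f, j}  B8 = {b, e, j}
Tree: B1–B2, B2–B3, B3–B4, B4–B5, B5–B6, B6–B7, B7–B8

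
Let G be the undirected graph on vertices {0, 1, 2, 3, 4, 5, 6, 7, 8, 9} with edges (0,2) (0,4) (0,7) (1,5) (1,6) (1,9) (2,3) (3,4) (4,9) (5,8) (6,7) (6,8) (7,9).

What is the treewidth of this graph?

2

A width-2 tree decomposition is:
Bags: B1 = {2, 3, 4}  B2 = {0, 2, 4}  B3 = {0, 4, 9}  B4 = {0, 7, 9}  B5 = {1, 7, 9}  B6 = {1, 6, 7}  B7 = {1, 5, 6}  B8 = {5, 6, 8}
Tree: B1–B2, B2–B3, B3–B4, B4–B5, B5–B6, B6–B7, B7–B8
The largest bag has 3 vertices, giving width 2; this decomposition certifies tw(G) ≤ 2. Since 3–2–0–4–3 is a cycle in G, G is not acyclic. Forests are exactly the graphs of treewidth ≤ 1, so tw(G) ≥ 2. The upper and lower bounds meet at 2, so that is the treewidth.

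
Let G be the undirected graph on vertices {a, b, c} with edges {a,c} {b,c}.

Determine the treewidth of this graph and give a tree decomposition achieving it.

The largest bag has 2 vertices, giving width 1; this decomposition certifies tw(G) ≤ 1. Any graph with an edge has treewidth ≥ 1, and G has the edge c–b. Hence tw(G) = 1 exactly.

Treewidth 1.
Bags: B1 = {b, c}  B2 = {a, c}
Tree: B1–B2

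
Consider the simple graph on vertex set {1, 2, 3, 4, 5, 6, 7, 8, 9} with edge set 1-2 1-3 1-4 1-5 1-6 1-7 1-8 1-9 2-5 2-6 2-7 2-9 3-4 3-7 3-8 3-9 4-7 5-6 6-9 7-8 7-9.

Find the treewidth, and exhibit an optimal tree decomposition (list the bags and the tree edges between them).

Treewidth 3.
Bags: B1 = {1, 2, 7, 9}  B2 = {1, 3, 7, 9}  B3 = {1, 3, 4, 7}  B4 = {1, 2, 6, 9}  B5 = {1, 2, 5, 6}  B6 = {1, 3, 7, 8}
Tree: B1–B2, B2–B3, B1–B4, B4–B5, B3–B6

The largest bag has 4 vertices, giving width 3; this decomposition certifies tw(G) ≤ 3. On the other hand G contains the 4-clique {1, 2, 5, 6}. A clique must lie in a single bag of any decomposition, so no decomposition can have width below 3. Hence tw(G) = 3 exactly.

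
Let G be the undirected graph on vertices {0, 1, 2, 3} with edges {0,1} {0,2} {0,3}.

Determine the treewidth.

1

A width-1 tree decomposition is:
Bags: B1 = {0, 3}  B2 = {0, 1}  B3 = {0, 2}
Tree: B1–B2, B1–B3
Each bag holds 2 vertices, so the decomposition has width 1, which upper-bounds the treewidth. Any graph with an edge has treewidth ≥ 1, and G has the edge 3–0. The upper and lower bounds meet at 1, so that is the treewidth.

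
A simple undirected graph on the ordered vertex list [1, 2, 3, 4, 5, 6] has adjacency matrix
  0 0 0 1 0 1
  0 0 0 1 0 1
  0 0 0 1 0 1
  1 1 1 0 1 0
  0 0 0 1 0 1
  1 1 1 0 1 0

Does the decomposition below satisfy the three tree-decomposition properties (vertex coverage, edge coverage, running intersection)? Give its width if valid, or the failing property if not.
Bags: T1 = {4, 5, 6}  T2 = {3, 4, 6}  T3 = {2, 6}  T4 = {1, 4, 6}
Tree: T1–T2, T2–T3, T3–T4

No — edge (4,2) lies in no bag.

A tree decomposition must satisfy three properties: every vertex lies in some bag; for every edge, both endpoints lie together in some bag; and for every vertex, the bags containing it form a connected subtree. Here edge (4,2) lies in no bag, so the decomposition is invalid.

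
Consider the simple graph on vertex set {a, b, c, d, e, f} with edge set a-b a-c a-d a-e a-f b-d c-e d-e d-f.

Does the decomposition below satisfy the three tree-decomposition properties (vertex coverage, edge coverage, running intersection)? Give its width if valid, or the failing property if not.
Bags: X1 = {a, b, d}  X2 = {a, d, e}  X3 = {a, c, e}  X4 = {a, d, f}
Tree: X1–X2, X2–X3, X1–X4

Checking the three conditions: (i) the bags cover all of {a, b, c, d, e, f}; (ii) for each edge, some bag contains both endpoints; (iii) the bags containing any fixed vertex form a subtree. All hold, so the decomposition is valid with width 3 − 1 = 2.

Yes; width 2.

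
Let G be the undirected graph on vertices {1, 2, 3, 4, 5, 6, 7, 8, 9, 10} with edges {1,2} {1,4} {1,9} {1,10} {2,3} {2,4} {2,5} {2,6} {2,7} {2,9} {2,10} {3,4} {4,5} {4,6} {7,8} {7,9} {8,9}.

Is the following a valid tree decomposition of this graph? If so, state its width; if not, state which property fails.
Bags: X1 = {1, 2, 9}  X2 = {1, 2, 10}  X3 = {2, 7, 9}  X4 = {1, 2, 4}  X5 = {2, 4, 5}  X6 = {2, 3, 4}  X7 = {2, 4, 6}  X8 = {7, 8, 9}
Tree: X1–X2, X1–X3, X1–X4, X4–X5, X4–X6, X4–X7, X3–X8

Every vertex of G appears in some bag (union = {1, 2, 3, 4, 5, 6, 7, 8, 9, 10}); every edge is covered by a bag; and for each vertex v the set of bags containing v is connected in the bag tree. The decomposition is therefore valid. The largest bag has 3 vertices, so the width is 2.

Yes; width 2.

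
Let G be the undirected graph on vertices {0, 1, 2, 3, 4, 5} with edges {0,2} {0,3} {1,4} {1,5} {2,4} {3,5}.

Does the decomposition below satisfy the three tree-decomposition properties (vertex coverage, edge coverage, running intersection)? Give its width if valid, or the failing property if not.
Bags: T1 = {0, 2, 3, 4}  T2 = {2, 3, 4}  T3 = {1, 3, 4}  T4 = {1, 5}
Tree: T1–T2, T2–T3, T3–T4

No — edge (3,5) lies in no bag.

A tree decomposition must satisfy three properties: every vertex lies in some bag; for every edge, both endpoints lie together in some bag; and for every vertex, the bags containing it form a connected subtree. Here edge (3,5) lies in no bag, so the decomposition is invalid.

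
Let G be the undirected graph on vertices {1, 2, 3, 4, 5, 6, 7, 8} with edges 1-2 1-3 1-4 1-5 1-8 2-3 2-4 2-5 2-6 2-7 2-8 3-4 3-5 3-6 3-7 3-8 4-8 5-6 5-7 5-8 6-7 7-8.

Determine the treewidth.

A width-4 tree decomposition is:
Bags: B1 = {1, 2, 3, 4, 8}  B2 = {1, 2, 3, 5, 8}  B3 = {2, 3, 5, 7, 8}  B4 = {2, 3, 5, 6, 7}
Tree: B1–B2, B2–B3, B3–B4
Every bag has size at most 5, so the width is 5 − 1 = 4 and tw(G) ≤ 4. For the lower bound, the 5 vertices {1, 2, 3, 4, 8} are pairwise adjacent, and any tree decomposition puts a clique entirely inside one bag — forcing width ≥ 4. Combining the bounds, tw(G) = 4.

4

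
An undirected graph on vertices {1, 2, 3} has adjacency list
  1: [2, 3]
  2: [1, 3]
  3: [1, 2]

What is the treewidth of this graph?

2

A width-2 tree decomposition is:
Bags: B1 = {1, 2, 3}
Tree: (single bag)
A single bag containing all 3 vertices is trivially a valid decomposition of width 2. For the lower bound, the 3 vertices {1, 2, 3} are pairwise adjacent, and any tree decomposition puts a clique entirely inside one bag — forcing width ≥ 2. Therefore the treewidth is 2.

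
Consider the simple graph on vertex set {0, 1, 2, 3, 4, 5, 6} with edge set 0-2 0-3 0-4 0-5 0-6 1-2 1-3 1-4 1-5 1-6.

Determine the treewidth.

A width-2 tree decomposition is:
Bags: B1 = {0, 1, 5}  B2 = {0, 1, 4}  B3 = {0, 1, 6}  B4 = {0, 1, 3}  B5 = {0, 1, 2}
Tree: B1–B2, B2–B3, B3–B4, B4–B5
The largest bag has 3 vertices, giving width 2; this decomposition certifies tw(G) ≤ 2. Since 0–5–1–4–0 is a cycle in G, G is not acyclic. Forests are exactly the graphs of treewidth ≤ 1, so tw(G) ≥ 2. Combining the bounds, tw(G) = 2.

2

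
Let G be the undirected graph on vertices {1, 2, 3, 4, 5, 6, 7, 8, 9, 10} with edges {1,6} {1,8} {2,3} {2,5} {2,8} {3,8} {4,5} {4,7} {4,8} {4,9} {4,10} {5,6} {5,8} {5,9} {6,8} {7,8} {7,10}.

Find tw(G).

A width-2 tree decomposition is:
Bags: B1 = {4, 5, 8}  B2 = {2, 5, 8}  B3 = {4, 7, 8}  B4 = {5, 6, 8}  B5 = {1, 6, 8}  B6 = {4, 7, 10}  B7 = {4, 5, 9}  B8 = {2, 3, 8}
Tree: B1–B2, B1–B3, B2–B4, B4–B5, B3–B6, B1–B7, B2–B8
The largest bag has 3 vertices, giving width 2; this decomposition certifies tw(G) ≤ 2. For the lower bound, the 3 vertices {1, 6, 8} are pairwise adjacent, and any tree decomposition puts a clique entirely inside one bag — forcing width ≥ 2. The upper and lower bounds meet at 2, so that is the treewidth.

2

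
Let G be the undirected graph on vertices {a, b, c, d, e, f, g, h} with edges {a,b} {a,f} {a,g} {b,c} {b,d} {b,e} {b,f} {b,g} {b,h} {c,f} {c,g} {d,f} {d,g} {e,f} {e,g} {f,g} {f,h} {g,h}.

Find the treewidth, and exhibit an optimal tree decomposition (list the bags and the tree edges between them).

Each bag holds 4 vertices, so the decomposition has width 3, which upper-bounds the treewidth. On the other hand G contains the 4-clique {b, d, f, g}. A clique must lie in a single bag of any decomposition, so no decomposition can have width below 3. Hence tw(G) = 3 exactly.

Treewidth 3.
One such decomposition:
Bags: B1 = {b, f, g, h}  B2 = {a, b, f, g}  B3 = {b, d, f, g}  B4 = {b, e, f, g}  B5 = {b, c, f, g}
Tree: B1–B2, B1–B3, B2–B4, B2–B5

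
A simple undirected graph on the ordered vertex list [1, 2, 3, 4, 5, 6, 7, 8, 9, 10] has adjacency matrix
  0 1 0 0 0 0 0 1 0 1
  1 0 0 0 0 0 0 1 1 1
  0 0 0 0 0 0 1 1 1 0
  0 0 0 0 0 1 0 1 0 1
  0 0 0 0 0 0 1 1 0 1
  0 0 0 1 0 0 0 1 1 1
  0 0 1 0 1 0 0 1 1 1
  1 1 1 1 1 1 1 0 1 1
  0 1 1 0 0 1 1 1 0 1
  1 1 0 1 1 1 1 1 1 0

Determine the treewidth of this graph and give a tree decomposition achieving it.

Treewidth 3.
One optimal decomposition is:
Bags: B1 = {2, 8, 9, 10}  B2 = {6, 8, 9, 10}  B3 = {7, 8, 9, 10}  B4 = {3, 7, 8, 9}  B5 = {4, 6, 8, 10}  B6 = {5, 7, 8, 10}  B7 = {1, 2, 8, 10}
Tree: B1–B2, B2–B3, B3–B4, B2–B5, B3–B6, B1–B7

Each bag holds 4 vertices, so the decomposition has width 3, which upper-bounds the treewidth. Conversely, {1, 2, 8, 10} is a clique of size 4, and the vertices of any clique must share a bag in every tree decomposition; so some bag has ≥ 4 vertices and tw(G) ≥ 3. Hence tw(G) = 3 exactly.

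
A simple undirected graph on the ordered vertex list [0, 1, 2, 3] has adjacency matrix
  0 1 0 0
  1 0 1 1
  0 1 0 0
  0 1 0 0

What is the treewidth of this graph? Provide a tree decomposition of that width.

Every bag has size at most 2, so the width is 2 − 1 = 1 and tw(G) ≤ 1. Since G has at least one edge (e.g. 3–1), it is not an edgeless graph, so tw(G) ≥ 1. Hence tw(G) = 1 exactly.

Treewidth 1.
One optimal decomposition is:
Bags: B1 = {1, 3}  B2 = {0, 1}  B3 = {1, 2}
Tree: B1–B2, B1–B3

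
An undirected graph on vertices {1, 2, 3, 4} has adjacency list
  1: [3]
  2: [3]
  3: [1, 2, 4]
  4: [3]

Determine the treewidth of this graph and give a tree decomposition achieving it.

Treewidth 1.
One such decomposition:
Bags: B1 = {3, 4}  B2 = {2, 3}  B3 = {1, 3}
Tree: B1–B2, B1–B3

The largest bag has 2 vertices, giving width 1; this decomposition certifies tw(G) ≤ 1. G has an edge, so its treewidth is at least 1. Combining the bounds, tw(G) = 1.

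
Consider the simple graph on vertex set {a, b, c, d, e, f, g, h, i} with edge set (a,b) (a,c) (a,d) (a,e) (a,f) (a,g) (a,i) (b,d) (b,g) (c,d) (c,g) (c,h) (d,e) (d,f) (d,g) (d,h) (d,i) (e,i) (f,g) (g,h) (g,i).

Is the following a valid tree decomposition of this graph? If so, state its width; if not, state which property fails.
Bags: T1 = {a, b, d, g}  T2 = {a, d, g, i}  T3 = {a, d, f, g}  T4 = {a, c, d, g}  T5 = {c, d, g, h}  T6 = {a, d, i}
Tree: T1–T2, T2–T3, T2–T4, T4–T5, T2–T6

A tree decomposition must satisfy three properties: every vertex lies in some bag; for every edge, both endpoints lie together in some bag; and for every vertex, the bags containing it form a connected subtree. Here vertex e appears in no bag, so the decomposition is invalid.

No — vertex e appears in no bag.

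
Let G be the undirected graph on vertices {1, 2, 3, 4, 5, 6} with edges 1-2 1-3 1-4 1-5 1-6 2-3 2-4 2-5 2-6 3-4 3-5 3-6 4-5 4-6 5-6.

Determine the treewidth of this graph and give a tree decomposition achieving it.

Treewidth 5.
Bags: B1 = {1, 2, 3, 4, 5, 6}
Tree: (single bag)

With just one bag of size 6, the width is 6 − 1 = 5, so tw(G) ≤ 5. For the lower bound, the 6 vertices {1, 2, 3, 4, 5, 6} are pairwise adjacent, and any tree decomposition puts a clique entirely inside one bag — forcing width ≥ 5. Combining the bounds, tw(G) = 5.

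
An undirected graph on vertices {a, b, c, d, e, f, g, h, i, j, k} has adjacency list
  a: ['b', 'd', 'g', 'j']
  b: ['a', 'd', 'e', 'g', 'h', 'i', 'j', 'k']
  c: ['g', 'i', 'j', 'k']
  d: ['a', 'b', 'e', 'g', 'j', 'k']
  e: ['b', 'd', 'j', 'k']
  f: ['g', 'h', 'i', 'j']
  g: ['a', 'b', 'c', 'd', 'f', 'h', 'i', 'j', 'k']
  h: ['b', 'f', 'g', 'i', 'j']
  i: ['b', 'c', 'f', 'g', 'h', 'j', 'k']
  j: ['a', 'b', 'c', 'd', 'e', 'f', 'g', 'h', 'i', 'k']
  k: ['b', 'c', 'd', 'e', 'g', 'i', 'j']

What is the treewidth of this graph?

4

A width-4 tree decomposition is:
Bags: B1 = {b, d, g, j, k}  B2 = {a, b, d, g, j}  B3 = {b, g, i, j, k}  B4 = {b, g, h, i, j}  B5 = {c, g, i, j, k}  B6 = {b, d, e, j, k}  B7 = {f, g, h, i, j}
Tree: B1–B2, B1–B3, B3–B4, B3–B5, B1–B6, B4–B7
Every bag has size at most 5, so the width is 5 − 1 = 4 and tw(G) ≤ 4. For the lower bound, the 5 vertices {c, g, i, j, k} are pairwise adjacent, and any tree decomposition puts a clique entirely inside one bag — forcing width ≥ 4. Therefore the treewidth is 4.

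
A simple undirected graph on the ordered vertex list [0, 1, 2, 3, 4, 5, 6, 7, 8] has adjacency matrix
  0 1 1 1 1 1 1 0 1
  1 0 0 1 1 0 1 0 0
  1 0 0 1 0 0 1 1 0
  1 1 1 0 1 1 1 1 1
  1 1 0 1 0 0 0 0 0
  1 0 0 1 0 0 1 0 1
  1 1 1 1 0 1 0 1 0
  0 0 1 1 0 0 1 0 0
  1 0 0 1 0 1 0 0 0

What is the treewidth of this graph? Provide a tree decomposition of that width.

Every bag has size at most 4, so the width is 4 − 1 = 3 and tw(G) ≤ 3. On the other hand G contains the 4-clique {0, 3, 5, 8}. A clique must lie in a single bag of any decomposition, so no decomposition can have width below 3. Therefore the treewidth is 3.

Treewidth 3.
One such decomposition:
Bags: B1 = {0, 3, 5, 6}  B2 = {0, 1, 3, 6}  B3 = {0, 2, 3, 6}  B4 = {0, 1, 3, 4}  B5 = {2, 3, 6, 7}  B6 = {0, 3, 5, 8}
Tree: B1–B2, B2–B3, B2–B4, B3–B5, B1–B6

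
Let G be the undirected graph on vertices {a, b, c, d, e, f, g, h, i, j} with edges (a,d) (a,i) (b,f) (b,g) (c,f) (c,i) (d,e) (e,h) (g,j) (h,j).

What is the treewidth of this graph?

A width-2 tree decomposition is:
Bags: B1 = {a, d, i}  B2 = {c, d, i}  B3 = {c, d, f}  B4 = {b, d, f}  B5 = {b, d, g}  B6 = {d, g, j}  B7 = {d, h, j}  B8 = {d, e, h}
Tree: B1–B2, B2–B3, B3–B4, B4–B5, B5–B6, B6–B7, B7–B8
The largest bag has 3 vertices, giving width 2; this decomposition certifies tw(G) ≤ 2. For the lower bound, G contains the cycle d–a–i–c–f–b–g–j–h–e–d, so G is not a forest; only forests have treewidth ≤ 1, hence tw(G) ≥ 2. The upper and lower bounds meet at 2, so that is the treewidth.

2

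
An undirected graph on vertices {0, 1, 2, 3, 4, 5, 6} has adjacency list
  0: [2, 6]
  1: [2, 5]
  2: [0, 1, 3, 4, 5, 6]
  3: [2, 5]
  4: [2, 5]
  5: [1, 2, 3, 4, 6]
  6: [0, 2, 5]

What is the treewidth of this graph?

A width-2 tree decomposition is:
Bags: B1 = {2, 3, 5}  B2 = {2, 5, 6}  B3 = {0, 2, 6}  B4 = {1, 2, 5}  B5 = {2, 4, 5}
Tree: B1–B2, B2–B3, B2–B4, B2–B5
The largest bag has 3 vertices, giving width 2; this decomposition certifies tw(G) ≤ 2. For the lower bound, the 3 vertices {0, 2, 6} are pairwise adjacent, and any tree decomposition puts a clique entirely inside one bag — forcing width ≥ 2. Hence tw(G) = 2 exactly.

2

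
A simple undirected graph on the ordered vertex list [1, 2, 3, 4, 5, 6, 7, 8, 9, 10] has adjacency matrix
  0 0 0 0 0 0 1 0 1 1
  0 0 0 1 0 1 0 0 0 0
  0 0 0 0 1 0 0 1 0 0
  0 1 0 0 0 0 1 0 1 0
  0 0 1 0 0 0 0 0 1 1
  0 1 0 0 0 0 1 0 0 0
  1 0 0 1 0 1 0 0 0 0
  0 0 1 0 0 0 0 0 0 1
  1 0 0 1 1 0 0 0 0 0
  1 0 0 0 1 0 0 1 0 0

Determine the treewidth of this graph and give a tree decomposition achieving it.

The largest bag has 3 vertices, giving width 2; this decomposition certifies tw(G) ≤ 2. For the lower bound, G contains the cycle 3–8–10–5–3, so G is not a forest; only forests have treewidth ≤ 1, hence tw(G) ≥ 2. Combining the bounds, tw(G) = 2.

Treewidth 2.
Bags: B1 = {3, 5, 8}  B2 = {5, 8, 10}  B3 = {5, 9, 10}  B4 = {1, 9, 10}  B5 = {1, 4, 9}  B6 = {1, 4, 7}  B7 = {2, 4, 7}  B8 = {2, 6, 7}
Tree: B1–B2, B2–B3, B3–B4, B4–B5, B5–B6, B6–B7, B7–B8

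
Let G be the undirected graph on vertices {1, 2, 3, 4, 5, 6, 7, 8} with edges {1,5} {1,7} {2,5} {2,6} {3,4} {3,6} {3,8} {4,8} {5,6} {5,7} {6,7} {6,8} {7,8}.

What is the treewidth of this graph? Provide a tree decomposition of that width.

Treewidth 2.
One such decomposition:
Bags: B1 = {1, 5, 7}  B2 = {5, 6, 7}  B3 = {6, 7, 8}  B4 = {2, 5, 6}  B5 = {3, 6, 8}  B6 = {3, 4, 8}
Tree: B1–B2, B2–B3, B2–B4, B3–B5, B5–B6

The largest bag has 3 vertices, giving width 2; this decomposition certifies tw(G) ≤ 2. On the other hand G contains the 3-clique {1, 5, 7}. A clique must lie in a single bag of any decomposition, so no decomposition can have width below 2. Hence tw(G) = 2 exactly.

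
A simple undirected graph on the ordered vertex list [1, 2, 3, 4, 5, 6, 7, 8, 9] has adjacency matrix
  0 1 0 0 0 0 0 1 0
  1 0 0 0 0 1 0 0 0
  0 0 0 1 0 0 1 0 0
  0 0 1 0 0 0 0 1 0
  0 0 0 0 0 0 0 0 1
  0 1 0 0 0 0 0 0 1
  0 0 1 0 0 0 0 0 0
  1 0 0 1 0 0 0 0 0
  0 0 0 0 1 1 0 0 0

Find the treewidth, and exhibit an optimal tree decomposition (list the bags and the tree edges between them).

Every bag has size at most 2, so the width is 2 − 1 = 1 and tw(G) ≤ 1. G has an edge, so its treewidth is at least 1. Combining the bounds, tw(G) = 1.

Treewidth 1.
One such decomposition:
Bags: B1 = {5, 9}  B2 = {6, 9}  B3 = {2, 6}  B4 = {1, 2}  B5 = {1, 8}  B6 = {4, 8}  B7 = {3, 4}  B8 = {3, 7}
Tree: B1–B2, B2–B3, B3–B4, B4–B5, B5–B6, B6–B7, B7–B8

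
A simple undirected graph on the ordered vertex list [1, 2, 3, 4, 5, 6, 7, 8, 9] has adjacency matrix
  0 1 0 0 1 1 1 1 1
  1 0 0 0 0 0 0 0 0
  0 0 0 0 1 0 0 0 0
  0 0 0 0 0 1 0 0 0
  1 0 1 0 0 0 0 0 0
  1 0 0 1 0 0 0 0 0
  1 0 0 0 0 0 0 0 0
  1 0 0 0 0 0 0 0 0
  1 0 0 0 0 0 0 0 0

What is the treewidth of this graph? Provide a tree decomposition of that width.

Treewidth 1.
Bags: B1 = {1, 5}  B2 = {1, 2}  B3 = {1, 7}  B4 = {1, 6}  B5 = {1, 8}  B6 = {1, 9}  B7 = {3, 5}  B8 = {4, 6}
Tree: B1–B2, B2–B3, B3–B4, B1–B5, B2–B6, B1–B7, B4–B8

Every bag has size at most 2, so the width is 2 − 1 = 1 and tw(G) ≤ 1. Since G has at least one edge (e.g. 5–1), it is not an edgeless graph, so tw(G) ≥ 1. The upper and lower bounds meet at 1, so that is the treewidth.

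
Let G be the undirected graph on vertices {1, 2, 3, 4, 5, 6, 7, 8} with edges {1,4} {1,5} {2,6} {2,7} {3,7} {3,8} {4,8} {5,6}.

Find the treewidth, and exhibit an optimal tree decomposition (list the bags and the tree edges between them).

Treewidth 2.
One such decomposition:
Bags: B1 = {1, 4, 8}  B2 = {1, 5, 8}  B3 = {5, 6, 8}  B4 = {2, 6, 8}  B5 = {2, 7, 8}  B6 = {3, 7, 8}
Tree: B1–B2, B2–B3, B3–B4, B4–B5, B5–B6

Every bag has size at most 3, so the width is 3 − 1 = 2 and tw(G) ≤ 2. Since 8–4–1–5–6–2–7–3–8 is a cycle in G, G is not acyclic. Forests are exactly the graphs of treewidth ≤ 1, so tw(G) ≥ 2. Hence tw(G) = 2 exactly.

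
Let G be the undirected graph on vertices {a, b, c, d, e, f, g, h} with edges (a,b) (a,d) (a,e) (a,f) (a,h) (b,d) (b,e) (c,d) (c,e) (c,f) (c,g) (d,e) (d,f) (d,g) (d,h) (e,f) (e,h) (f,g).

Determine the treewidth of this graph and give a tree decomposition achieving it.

Each bag holds 4 vertices, so the decomposition has width 3, which upper-bounds the treewidth. For the lower bound, the 4 vertices {c, d, f, g} are pairwise adjacent, and any tree decomposition puts a clique entirely inside one bag — forcing width ≥ 3. The upper and lower bounds meet at 3, so that is the treewidth.

Treewidth 3.
One such decomposition:
Bags: B1 = {a, d, e, h}  B2 = {a, d, e, f}  B3 = {c, d, e, f}  B4 = {c, d, f, g}  B5 = {a, b, d, e}
Tree: B1–B2, B2–B3, B3–B4, B1–B5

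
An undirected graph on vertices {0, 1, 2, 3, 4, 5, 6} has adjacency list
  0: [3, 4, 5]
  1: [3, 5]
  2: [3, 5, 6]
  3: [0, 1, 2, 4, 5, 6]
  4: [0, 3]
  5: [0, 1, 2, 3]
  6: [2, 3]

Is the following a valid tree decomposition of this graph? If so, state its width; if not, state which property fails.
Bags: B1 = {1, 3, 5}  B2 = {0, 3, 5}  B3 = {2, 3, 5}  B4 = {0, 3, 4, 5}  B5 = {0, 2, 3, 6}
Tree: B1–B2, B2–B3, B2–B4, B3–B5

No — bags containing vertex 0 are not connected in the tree.

A tree decomposition must satisfy three properties: every vertex lies in some bag; for every edge, both endpoints lie together in some bag; and for every vertex, the bags containing it form a connected subtree. Here bags containing vertex 0 are not connected in the tree, so the decomposition is invalid.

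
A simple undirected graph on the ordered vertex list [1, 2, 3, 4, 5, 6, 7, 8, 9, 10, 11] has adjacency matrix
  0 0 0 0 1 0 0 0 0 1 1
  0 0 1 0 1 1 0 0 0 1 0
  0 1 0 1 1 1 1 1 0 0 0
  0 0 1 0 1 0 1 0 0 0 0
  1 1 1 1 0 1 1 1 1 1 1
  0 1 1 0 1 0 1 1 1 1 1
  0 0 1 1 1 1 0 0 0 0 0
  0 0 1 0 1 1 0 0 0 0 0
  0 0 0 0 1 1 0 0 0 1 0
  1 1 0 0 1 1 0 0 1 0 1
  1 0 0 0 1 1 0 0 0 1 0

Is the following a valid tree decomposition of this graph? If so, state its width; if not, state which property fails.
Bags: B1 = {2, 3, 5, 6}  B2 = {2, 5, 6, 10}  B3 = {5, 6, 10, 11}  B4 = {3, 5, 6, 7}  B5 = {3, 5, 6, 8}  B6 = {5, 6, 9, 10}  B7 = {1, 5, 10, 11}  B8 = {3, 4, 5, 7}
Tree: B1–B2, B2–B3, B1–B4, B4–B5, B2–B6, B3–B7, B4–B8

Yes; width 3.

Checking the three conditions: (i) the bags cover all of {1, 2, 3, 4, 5, 6, 7, 8, 9, 10, 11}; (ii) for each edge, some bag contains both endpoints; (iii) the bags containing any fixed vertex form a subtree. All hold, so the decomposition is valid with width 4 − 1 = 3.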